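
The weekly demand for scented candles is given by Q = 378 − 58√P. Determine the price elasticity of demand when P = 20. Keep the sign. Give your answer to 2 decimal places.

At P = 20, Q = 118.616.
dQ/dP = −58/(2√P) = -6.485.
ε = (dQ/dP)(P/Q) = (-6.485)(20/118.616).

-1.09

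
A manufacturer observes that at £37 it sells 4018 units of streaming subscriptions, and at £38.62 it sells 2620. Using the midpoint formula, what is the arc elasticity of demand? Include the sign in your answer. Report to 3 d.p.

ΔQ = 2620 − 4018 = -1398; ΔP = 38.62 − 37 = 1.62.
Midpoints: P̄ = 37.81, Q̄ = 3319.0.
ε = (ΔQ/ΔP)(P̄/Q̄) = (-1398/1.62)(37.81/3319.0).

-9.831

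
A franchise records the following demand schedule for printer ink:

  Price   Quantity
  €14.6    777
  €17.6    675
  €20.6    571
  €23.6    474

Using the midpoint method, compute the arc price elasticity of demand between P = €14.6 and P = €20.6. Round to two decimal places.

-0.90

At P = 14.6, Q = 777; at P = 20.6, Q = 571.
ΔQ = -206, ΔP = 6.0. Midpoints: P̄ = 17.60, Q̄ = 674.0.
ε = (ΔQ/ΔP)(P̄/Q̄) = (-206/6.0)(17.60/674.0).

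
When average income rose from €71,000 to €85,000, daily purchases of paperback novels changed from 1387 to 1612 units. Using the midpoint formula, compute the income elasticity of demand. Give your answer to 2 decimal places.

ΔQ = 225, ΔI = 14000. Midpoints: Ī = 78,000, Q̄ = 1499.5.
ε_I = (ΔQ/ΔI)(Ī/Q̄) = (225/14000)(78000/1499.5).

0.84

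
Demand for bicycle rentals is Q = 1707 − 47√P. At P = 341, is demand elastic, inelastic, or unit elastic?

Q = 839.089, dQ/dP = -1.273.
ε = (dQ/dP)(P/Q) ≈ -0.517.
|ε| = 0.52 < 1.

inelastic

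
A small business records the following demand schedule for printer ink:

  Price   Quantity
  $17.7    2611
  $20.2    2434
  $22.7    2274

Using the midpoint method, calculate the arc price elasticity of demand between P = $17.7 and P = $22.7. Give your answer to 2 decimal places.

At P = 17.7, Q = 2611; at P = 22.7, Q = 2274.
ΔQ = -337, ΔP = 5.0. Midpoints: P̄ = 20.20, Q̄ = 2442.5.
ε = (ΔQ/ΔP)(P̄/Q̄) = (-337/5.0)(20.20/2442.5).

-0.56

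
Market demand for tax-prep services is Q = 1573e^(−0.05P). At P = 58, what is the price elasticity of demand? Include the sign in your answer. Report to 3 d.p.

At P = 58, Q = 86.552.
dQ/dP = −0.05·1573e^(−0.05P) = −0.05Q = -4.328.
ε = (dQ/dP)(P/Q) = (-4.328)(58/86.552).
|ε| > 1, so demand is elastic at this price.

-2.900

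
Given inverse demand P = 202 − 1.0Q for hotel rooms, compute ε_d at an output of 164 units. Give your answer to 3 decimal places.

-0.232

At Q = 164, P = 202 − 1.0(164) = 38.00.
dP/dQ = −1.0, so dQ/dP = 1/(−1.0) = -1.000.
ε = (dQ/dP)(P/Q) = (-1.000)(38.00/164).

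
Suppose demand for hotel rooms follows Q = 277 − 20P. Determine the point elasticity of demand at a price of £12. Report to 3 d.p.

At P = 12, Q = 37.
dQ/dP = −20.
ε = (dQ/dP)(P/Q) = (-20)(12/37).

-6.486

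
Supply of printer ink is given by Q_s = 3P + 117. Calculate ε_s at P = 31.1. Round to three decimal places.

At P = 31.1, Q_s = 210.30.
dQ_s/dP = 3.
ε_s = (dQ_s/dP)(P/Q_s) = (3)(31.1/210.30).

0.444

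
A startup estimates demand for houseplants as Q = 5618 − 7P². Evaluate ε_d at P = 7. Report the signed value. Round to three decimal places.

-0.130

At P = 7, Q = 5275.
dQ/dP = −14P = -98.
ε = (dQ/dP)(P/Q) = (-98)(7/5275).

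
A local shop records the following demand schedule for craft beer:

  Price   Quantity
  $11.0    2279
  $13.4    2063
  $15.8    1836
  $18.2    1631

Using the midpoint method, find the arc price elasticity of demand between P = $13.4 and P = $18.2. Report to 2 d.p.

-0.77

At P = 13.4, Q = 2063; at P = 18.2, Q = 1631.
ΔQ = -432, ΔP = 4.8. Midpoints: P̄ = 15.80, Q̄ = 1847.0.
ε = (ΔQ/ΔP)(P̄/Q̄) = (-432/4.8)(15.80/1847.0).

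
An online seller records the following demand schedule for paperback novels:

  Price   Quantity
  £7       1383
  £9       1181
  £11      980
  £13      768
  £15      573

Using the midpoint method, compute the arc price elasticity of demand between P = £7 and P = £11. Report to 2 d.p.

At P = 7, Q = 1383; at P = 11, Q = 980.
ΔQ = -403, ΔP = 4. Midpoints: P̄ = 9.00, Q̄ = 1181.5.
ε = (ΔQ/ΔP)(P̄/Q̄) = (-403/4)(9.00/1181.5).

-0.77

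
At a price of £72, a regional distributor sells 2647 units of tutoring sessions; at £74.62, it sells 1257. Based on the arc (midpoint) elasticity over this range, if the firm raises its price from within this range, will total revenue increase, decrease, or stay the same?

Arc ε = (-1390/2.62)(73.31/1952.0) ≈ -19.925.
|ε| = 19.92 > 1, so demand is elastic. A price rise therefore reduces total revenue.

decrease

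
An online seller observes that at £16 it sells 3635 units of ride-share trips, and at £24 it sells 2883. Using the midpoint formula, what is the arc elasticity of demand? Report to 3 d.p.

-0.577

ΔQ = 2883 − 3635 = -752; ΔP = 24 − 16 = 8.
Midpoints: P̄ = 20.00, Q̄ = 3259.0.
ε = (ΔQ/ΔP)(P̄/Q̄) = (-752/8)(20.00/3259.0).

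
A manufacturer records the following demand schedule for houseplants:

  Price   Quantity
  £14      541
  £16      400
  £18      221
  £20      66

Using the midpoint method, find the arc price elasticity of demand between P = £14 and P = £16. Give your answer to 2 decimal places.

-2.25

At P = 14, Q = 541; at P = 16, Q = 400.
ΔQ = -141, ΔP = 2. Midpoints: P̄ = 15.00, Q̄ = 470.5.
ε = (ΔQ/ΔP)(P̄/Q̄) = (-141/2)(15.00/470.5).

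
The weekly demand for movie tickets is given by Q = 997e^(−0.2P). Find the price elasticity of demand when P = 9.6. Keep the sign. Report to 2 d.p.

At P = 9.6, Q = 146.167.
dQ/dP = −0.2·997e^(−0.2P) = −0.2Q = -29.233.
ε = (dQ/dP)(P/Q) = (-29.233)(9.6/146.167).
|ε| > 1, so demand is elastic at this price.

-1.92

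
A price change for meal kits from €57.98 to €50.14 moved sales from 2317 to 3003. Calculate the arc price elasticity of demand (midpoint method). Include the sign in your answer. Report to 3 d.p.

ΔQ = 3003 − 2317 = 686; ΔP = 50.14 − 57.98 = -7.84.
Midpoints: P̄ = 54.06, Q̄ = 2660.0.
ε = (ΔQ/ΔP)(P̄/Q̄) = (686/-7.84)(54.06/2660.0).

-1.778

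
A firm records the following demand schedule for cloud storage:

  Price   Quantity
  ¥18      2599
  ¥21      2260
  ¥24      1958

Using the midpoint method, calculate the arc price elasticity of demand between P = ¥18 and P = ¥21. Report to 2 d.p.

-0.91

At P = 18, Q = 2599; at P = 21, Q = 2260.
ΔQ = -339, ΔP = 3. Midpoints: P̄ = 19.50, Q̄ = 2429.5.
ε = (ΔQ/ΔP)(P̄/Q̄) = (-339/3)(19.50/2429.5).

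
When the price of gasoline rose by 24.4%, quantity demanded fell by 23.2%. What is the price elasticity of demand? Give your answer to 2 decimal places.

ε = %ΔQ / %ΔP = (-23.2)/(24.4) = -0.951.

-0.95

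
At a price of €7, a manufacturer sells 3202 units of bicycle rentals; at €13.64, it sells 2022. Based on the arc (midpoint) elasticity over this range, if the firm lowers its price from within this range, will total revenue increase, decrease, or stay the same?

Arc ε = (-1180/6.64)(10.32/2612.0) ≈ -0.702.
|ε| = 0.70 < 1, so demand is inelastic. A price cut therefore reduces total revenue.

decrease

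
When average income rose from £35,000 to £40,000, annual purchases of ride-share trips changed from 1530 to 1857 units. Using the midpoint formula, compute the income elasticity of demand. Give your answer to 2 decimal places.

ΔQ = 327, ΔI = 5000. Midpoints: Ī = 37,500, Q̄ = 1693.5.
ε_I = (ΔQ/ΔI)(Ī/Q̄) = (327/5000)(37500/1693.5).

1.45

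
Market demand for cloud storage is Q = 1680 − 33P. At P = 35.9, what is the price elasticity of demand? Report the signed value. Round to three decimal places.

At P = 35.9, Q = 495.300.
dQ/dP = −33.
ε = (dQ/dP)(P/Q) = (-33)(35.9/495.300).

-2.392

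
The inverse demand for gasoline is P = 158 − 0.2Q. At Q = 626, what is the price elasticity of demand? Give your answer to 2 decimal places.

-0.26

At Q = 626, P = 158 − 0.2(626) = 32.80.
dP/dQ = −0.2, so dQ/dP = 1/(−0.2) = -5.000.
ε = (dQ/dP)(P/Q) = (-5.000)(32.80/626).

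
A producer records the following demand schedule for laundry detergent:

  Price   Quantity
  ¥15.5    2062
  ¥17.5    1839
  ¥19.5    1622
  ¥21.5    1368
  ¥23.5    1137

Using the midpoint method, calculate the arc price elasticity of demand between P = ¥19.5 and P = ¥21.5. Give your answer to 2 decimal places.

At P = 19.5, Q = 1622; at P = 21.5, Q = 1368.
ΔQ = -254, ΔP = 2.0. Midpoints: P̄ = 20.50, Q̄ = 1495.0.
ε = (ΔQ/ΔP)(P̄/Q̄) = (-254/2.0)(20.50/1495.0).

-1.74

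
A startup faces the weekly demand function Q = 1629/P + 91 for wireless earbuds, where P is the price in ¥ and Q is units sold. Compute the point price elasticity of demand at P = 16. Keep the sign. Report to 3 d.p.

-0.528

At P = 16, Q = 192.812.
dQ/dP = −1629/P² = -6.363.
ε = (dQ/dP)(P/Q) = (-6.363)(16/192.812).
|ε| < 1, so demand is inelastic at this price.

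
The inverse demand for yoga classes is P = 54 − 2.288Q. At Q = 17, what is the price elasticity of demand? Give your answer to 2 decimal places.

-0.39

At Q = 17, P = 54 − 2.288(17) = 15.10.
dP/dQ = −2.288, so dQ/dP = 1/(−2.288) = -0.437.
ε = (dQ/dP)(P/Q) = (-0.437)(15.10/17).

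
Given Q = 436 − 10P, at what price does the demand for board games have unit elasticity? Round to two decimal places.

21.80

For linear demand Q = a − bP, ε = −bP/(a − bP). |ε| = 1 when bP = a − bP, i.e. P = a/(2b).
P = 436/(2·10) = 436/20 = 21.8000.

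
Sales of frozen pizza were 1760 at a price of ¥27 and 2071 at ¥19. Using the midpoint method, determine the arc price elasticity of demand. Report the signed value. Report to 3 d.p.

-0.467

ΔQ = 2071 − 1760 = 311; ΔP = 19 − 27 = -8.
Midpoints: P̄ = 23.00, Q̄ = 1915.5.
ε = (ΔQ/ΔP)(P̄/Q̄) = (311/-8)(23.00/1915.5).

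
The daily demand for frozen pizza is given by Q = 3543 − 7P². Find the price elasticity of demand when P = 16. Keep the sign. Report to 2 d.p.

At P = 16, Q = 1751.
dQ/dP = −14P = -224.
ε = (dQ/dP)(P/Q) = (-224)(16/1751).

-2.05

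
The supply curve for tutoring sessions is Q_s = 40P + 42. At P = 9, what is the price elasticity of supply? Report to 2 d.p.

At P = 9, Q_s = 402.
dQ_s/dP = 40.
ε_s = (dQ_s/dP)(P/Q_s) = (40)(9/402).

0.90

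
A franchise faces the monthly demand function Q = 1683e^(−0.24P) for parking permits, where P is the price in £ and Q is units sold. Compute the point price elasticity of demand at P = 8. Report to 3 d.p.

At P = 8, Q = 246.740.
dQ/dP = −0.24·1683e^(−0.24P) = −0.24Q = -59.217.
ε = (dQ/dP)(P/Q) = (-59.217)(8/246.740).

-1.920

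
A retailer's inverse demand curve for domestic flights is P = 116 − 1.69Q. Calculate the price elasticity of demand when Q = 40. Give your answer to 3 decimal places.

-0.716

At Q = 40, P = 116 − 1.69(40) = 48.40.
dP/dQ = −1.69, so dQ/dP = 1/(−1.69) = -0.592.
ε = (dQ/dP)(P/Q) = (-0.592)(48.40/40).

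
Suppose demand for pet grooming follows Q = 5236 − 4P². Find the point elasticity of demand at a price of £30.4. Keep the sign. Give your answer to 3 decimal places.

-4.803

At P = 30.4, Q = 1539.360.
dQ/dP = −8P = -243.200.
ε = (dQ/dP)(P/Q) = (-243.200)(30.4/1539.360).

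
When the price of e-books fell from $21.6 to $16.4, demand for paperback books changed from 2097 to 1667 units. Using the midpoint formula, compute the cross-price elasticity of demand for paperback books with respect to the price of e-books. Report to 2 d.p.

ΔQ_x = 1667 − 2097 = -430; ΔP_y = 16.4 − 21.6 = -5.2.
Midpoints: P̄_y = 19.00, Q̄_x = 1882.0.
ε_xy = (ΔQ_x/ΔP_y)(P̄_y/Q̄_x) = (-430/-5.2)(19.00/1882.0).

0.83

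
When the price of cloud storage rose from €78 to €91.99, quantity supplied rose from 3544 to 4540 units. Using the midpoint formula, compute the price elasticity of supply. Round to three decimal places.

ΔQ = 4540 − 3544 = 996; ΔP = 91.99 − 78 = 13.99.
Midpoints: P̄ = 85.00, Q̄ = 4042.0.
ε_s = (ΔQ/ΔP)(P̄/Q̄) = (996/13.99)(85.00/4042.0).

1.497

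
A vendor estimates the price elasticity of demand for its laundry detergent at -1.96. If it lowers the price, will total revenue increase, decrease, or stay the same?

|ε| = 1.96 > 1, so demand is elastic. A price cut therefore raises total revenue.

increase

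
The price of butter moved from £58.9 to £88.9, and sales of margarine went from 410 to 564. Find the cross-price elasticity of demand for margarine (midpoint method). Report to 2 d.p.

ΔQ_x = 564 − 410 = 154; ΔP_y = 88.9 − 58.9 = 30.0.
Midpoints: P̄_y = 73.90, Q̄_x = 487.0.
ε_xy = (ΔQ_x/ΔP_y)(P̄_y/Q̄_x) = (154/30.0)(73.90/487.0).
ε_xy > 0, so the goods are substitutes.

0.78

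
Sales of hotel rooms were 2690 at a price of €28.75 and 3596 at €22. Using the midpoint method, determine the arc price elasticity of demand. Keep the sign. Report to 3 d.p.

ΔQ = 3596 − 2690 = 906; ΔP = 22 − 28.75 = -6.75.
Midpoints: P̄ = 25.38, Q̄ = 3143.0.
ε = (ΔQ/ΔP)(P̄/Q̄) = (906/-6.75)(25.38/3143.0).

-1.084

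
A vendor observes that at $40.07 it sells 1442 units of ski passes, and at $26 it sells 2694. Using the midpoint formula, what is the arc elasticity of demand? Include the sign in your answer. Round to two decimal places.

-1.42

ΔQ = 2694 − 1442 = 1252; ΔP = 26 − 40.07 = -14.07.
Midpoints: P̄ = 33.03, Q̄ = 2068.0.
ε = (ΔQ/ΔP)(P̄/Q̄) = (1252/-14.07)(33.03/2068.0).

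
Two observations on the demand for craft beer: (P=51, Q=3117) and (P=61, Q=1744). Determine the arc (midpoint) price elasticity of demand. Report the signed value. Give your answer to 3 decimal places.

-3.163

ΔQ = 1744 − 3117 = -1373; ΔP = 61 − 51 = 10.
Midpoints: P̄ = 56.00, Q̄ = 2430.5.
ε = (ΔQ/ΔP)(P̄/Q̄) = (-1373/10)(56.00/2430.5).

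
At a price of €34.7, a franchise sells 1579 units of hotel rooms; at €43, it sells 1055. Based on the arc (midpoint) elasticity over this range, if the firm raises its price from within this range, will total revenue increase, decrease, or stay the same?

Arc ε = (-524/8.3)(38.85/1317.0) ≈ -1.862.
|ε| = 1.86 > 1, so demand is elastic. A price rise therefore reduces total revenue.

decrease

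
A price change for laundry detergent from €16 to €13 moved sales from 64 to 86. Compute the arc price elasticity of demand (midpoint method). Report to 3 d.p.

-1.418

ΔQ = 86 − 64 = 22; ΔP = 13 − 16 = -3.
Midpoints: P̄ = 14.50, Q̄ = 75.0.
ε = (ΔQ/ΔP)(P̄/Q̄) = (22/-3)(14.50/75.0).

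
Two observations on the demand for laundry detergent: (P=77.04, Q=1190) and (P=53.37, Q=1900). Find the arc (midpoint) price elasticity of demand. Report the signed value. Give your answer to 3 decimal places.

ΔQ = 1900 − 1190 = 710; ΔP = 53.37 − 77.04 = -23.67.
Midpoints: P̄ = 65.20, Q̄ = 1545.0.
ε = (ΔQ/ΔP)(P̄/Q̄) = (710/-23.67)(65.20/1545.0).

-1.266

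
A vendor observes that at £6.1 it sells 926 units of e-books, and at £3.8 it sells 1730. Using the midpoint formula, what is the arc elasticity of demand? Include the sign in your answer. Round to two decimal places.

-1.30

ΔQ = 1730 − 926 = 804; ΔP = 3.8 − 6.1 = -2.3.
Midpoints: P̄ = 4.95, Q̄ = 1328.0.
ε = (ΔQ/ΔP)(P̄/Q̄) = (804/-2.3)(4.95/1328.0).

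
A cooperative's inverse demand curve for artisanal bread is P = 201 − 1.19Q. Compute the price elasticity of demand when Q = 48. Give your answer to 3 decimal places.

At Q = 48, P = 201 − 1.19(48) = 143.88.
dP/dQ = −1.19, so dQ/dP = 1/(−1.19) = -0.840.
ε = (dQ/dP)(P/Q) = (-0.840)(143.88/48).

-2.519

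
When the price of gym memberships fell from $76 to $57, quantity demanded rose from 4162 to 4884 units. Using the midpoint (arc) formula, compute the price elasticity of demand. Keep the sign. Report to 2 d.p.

-0.56

ΔQ = 4884 − 4162 = 722; ΔP = 57 − 76 = -19.
Midpoints: P̄ = 66.50, Q̄ = 4523.0.
ε = (ΔQ/ΔP)(P̄/Q̄) = (722/-19)(66.50/4523.0).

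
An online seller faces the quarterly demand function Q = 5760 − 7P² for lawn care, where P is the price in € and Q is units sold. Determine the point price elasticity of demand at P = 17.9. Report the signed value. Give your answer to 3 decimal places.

-1.275

At P = 17.9, Q = 3517.130.
dQ/dP = −14P = -250.600.
ε = (dQ/dP)(P/Q) = (-250.600)(17.9/3517.130).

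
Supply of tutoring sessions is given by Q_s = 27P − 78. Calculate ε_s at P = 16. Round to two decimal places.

1.22

At P = 16, Q_s = 354.
dQ_s/dP = 27.
ε_s = (dQ_s/dP)(P/Q_s) = (27)(16/354).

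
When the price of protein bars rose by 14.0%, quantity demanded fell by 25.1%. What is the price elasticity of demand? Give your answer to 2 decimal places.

ε = %ΔQ / %ΔP = (-25.1)/(14.0) = -1.793.

-1.79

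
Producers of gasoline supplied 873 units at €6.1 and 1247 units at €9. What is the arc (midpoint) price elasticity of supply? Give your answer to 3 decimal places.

ΔQ = 1247 − 873 = 374; ΔP = 9 − 6.1 = 2.9.
Midpoints: P̄ = 7.55, Q̄ = 1060.0.
ε_s = (ΔQ/ΔP)(P̄/Q̄) = (374/2.9)(7.55/1060.0).

0.919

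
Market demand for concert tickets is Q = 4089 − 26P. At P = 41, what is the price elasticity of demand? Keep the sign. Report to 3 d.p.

At P = 41, Q = 3023.
dQ/dP = −26.
ε = (dQ/dP)(P/Q) = (-26)(41/3023).
|ε| < 1, so demand is inelastic at this price.

-0.353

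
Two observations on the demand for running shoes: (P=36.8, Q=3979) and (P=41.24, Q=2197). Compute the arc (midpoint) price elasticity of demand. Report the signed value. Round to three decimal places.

-5.071

ΔQ = 2197 − 3979 = -1782; ΔP = 41.24 − 36.8 = 4.44.
Midpoints: P̄ = 39.02, Q̄ = 3088.0.
ε = (ΔQ/ΔP)(P̄/Q̄) = (-1782/4.44)(39.02/3088.0).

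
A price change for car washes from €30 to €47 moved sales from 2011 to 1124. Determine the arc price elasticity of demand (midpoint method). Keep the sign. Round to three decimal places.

-1.282

ΔQ = 1124 − 2011 = -887; ΔP = 47 − 30 = 17.
Midpoints: P̄ = 38.50, Q̄ = 1567.5.
ε = (ΔQ/ΔP)(P̄/Q̄) = (-887/17)(38.50/1567.5).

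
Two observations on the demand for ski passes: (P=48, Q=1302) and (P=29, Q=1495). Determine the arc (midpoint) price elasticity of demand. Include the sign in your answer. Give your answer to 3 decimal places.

ΔQ = 1495 − 1302 = 193; ΔP = 29 − 48 = -19.
Midpoints: P̄ = 38.50, Q̄ = 1398.5.
ε = (ΔQ/ΔP)(P̄/Q̄) = (193/-19)(38.50/1398.5).

-0.280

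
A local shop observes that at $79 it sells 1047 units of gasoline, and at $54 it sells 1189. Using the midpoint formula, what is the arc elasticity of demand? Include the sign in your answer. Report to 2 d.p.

-0.34

ΔQ = 1189 − 1047 = 142; ΔP = 54 − 79 = -25.
Midpoints: P̄ = 66.50, Q̄ = 1118.0.
ε = (ΔQ/ΔP)(P̄/Q̄) = (142/-25)(66.50/1118.0).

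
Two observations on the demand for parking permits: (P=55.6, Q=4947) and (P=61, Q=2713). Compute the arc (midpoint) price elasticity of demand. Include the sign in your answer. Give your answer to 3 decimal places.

ΔQ = 2713 − 4947 = -2234; ΔP = 61 − 55.6 = 5.4.
Midpoints: P̄ = 58.30, Q̄ = 3830.0.
ε = (ΔQ/ΔP)(P̄/Q̄) = (-2234/5.4)(58.30/3830.0).

-6.297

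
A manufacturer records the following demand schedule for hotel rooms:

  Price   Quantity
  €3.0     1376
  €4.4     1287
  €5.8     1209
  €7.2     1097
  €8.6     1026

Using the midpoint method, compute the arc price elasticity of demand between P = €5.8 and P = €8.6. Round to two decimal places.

-0.42

At P = 5.8, Q = 1209; at P = 8.6, Q = 1026.
ΔQ = -183, ΔP = 2.8. Midpoints: P̄ = 7.20, Q̄ = 1117.5.
ε = (ΔQ/ΔP)(P̄/Q̄) = (-183/2.8)(7.20/1117.5).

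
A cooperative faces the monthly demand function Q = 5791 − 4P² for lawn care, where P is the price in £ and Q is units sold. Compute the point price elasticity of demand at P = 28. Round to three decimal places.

-2.362

At P = 28, Q = 2655.
dQ/dP = −8P = -224.
ε = (dQ/dP)(P/Q) = (-224)(28/2655).
|ε| > 1, so demand is elastic at this price.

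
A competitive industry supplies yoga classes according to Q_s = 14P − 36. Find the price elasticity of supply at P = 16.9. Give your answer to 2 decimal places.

At P = 16.9, Q_s = 200.60.
dQ_s/dP = 14.
ε_s = (dQ_s/dP)(P/Q_s) = (14)(16.9/200.60).

1.18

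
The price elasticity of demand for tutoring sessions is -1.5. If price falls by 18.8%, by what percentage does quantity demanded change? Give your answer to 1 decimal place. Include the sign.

28.2%

%ΔQ ≈ ε × %ΔP = (-1.5)(-18.8%) = 28.20%.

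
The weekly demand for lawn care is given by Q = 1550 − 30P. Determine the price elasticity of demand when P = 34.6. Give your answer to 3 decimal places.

At P = 34.6, Q = 512.
dQ/dP = −30.
ε = (dQ/dP)(P/Q) = (-30)(34.6/512).
|ε| > 1, so demand is elastic at this price.

-2.027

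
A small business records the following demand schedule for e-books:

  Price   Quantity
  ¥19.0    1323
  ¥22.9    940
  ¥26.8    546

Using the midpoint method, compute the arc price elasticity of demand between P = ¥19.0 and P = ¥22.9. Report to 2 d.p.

At P = 19.0, Q = 1323; at P = 22.9, Q = 940.
ΔQ = -383, ΔP = 3.9. Midpoints: P̄ = 20.95, Q̄ = 1131.5.
ε = (ΔQ/ΔP)(P̄/Q̄) = (-383/3.9)(20.95/1131.5).

-1.82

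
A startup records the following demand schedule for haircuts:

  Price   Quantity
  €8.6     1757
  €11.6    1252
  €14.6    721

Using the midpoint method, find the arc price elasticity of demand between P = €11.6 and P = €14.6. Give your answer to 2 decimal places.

-2.35

At P = 11.6, Q = 1252; at P = 14.6, Q = 721.
ΔQ = -531, ΔP = 3.0. Midpoints: P̄ = 13.10, Q̄ = 986.5.
ε = (ΔQ/ΔP)(P̄/Q̄) = (-531/3.0)(13.10/986.5).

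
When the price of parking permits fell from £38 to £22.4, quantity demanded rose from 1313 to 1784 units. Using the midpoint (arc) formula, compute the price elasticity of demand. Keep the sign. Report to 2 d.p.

-0.59

ΔQ = 1784 − 1313 = 471; ΔP = 22.4 − 38 = -15.6.
Midpoints: P̄ = 30.20, Q̄ = 1548.5.
ε = (ΔQ/ΔP)(P̄/Q̄) = (471/-15.6)(30.20/1548.5).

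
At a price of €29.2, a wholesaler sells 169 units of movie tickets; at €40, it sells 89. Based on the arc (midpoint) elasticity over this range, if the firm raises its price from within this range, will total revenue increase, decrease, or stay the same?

decrease

Arc ε = (-80/10.8)(34.60/129.0) ≈ -1.987.
|ε| = 1.99 > 1, so demand is elastic. A price rise therefore reduces total revenue.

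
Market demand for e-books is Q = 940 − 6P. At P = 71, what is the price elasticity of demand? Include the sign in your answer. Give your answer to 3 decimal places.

-0.829

At P = 71, Q = 514.
dQ/dP = −6.
ε = (dQ/dP)(P/Q) = (-6)(71/514).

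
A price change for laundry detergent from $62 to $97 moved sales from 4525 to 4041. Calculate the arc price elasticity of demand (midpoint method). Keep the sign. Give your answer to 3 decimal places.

-0.257

ΔQ = 4041 − 4525 = -484; ΔP = 97 − 62 = 35.
Midpoints: P̄ = 79.50, Q̄ = 4283.0.
ε = (ΔQ/ΔP)(P̄/Q̄) = (-484/35)(79.50/4283.0).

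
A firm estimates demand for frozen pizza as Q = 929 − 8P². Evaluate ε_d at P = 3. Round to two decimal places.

At P = 3, Q = 857.
dQ/dP = −16P = -48.
ε = (dQ/dP)(P/Q) = (-48)(3/857).
|ε| < 1, so demand is inelastic at this price.

-0.17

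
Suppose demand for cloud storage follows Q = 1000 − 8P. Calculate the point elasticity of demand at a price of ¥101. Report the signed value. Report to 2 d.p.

At P = 101, Q = 192.
dQ/dP = −8.
ε = (dQ/dP)(P/Q) = (-8)(101/192).
|ε| > 1, so demand is elastic at this price.

-4.21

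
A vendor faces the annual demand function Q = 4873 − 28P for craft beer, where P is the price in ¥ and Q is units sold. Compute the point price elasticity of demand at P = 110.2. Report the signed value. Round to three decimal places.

At P = 110.2, Q = 1787.400.
dQ/dP = −28.
ε = (dQ/dP)(P/Q) = (-28)(110.2/1787.400).

-1.726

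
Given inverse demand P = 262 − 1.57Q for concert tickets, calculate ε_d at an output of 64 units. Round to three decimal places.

-1.607

At Q = 64, P = 262 − 1.57(64) = 161.52.
dP/dQ = −1.57, so dQ/dP = 1/(−1.57) = -0.637.
ε = (dQ/dP)(P/Q) = (-0.637)(161.52/64).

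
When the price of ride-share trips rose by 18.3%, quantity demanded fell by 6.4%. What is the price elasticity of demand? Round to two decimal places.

-0.35

ε = %ΔQ / %ΔP = (-6.4)/(18.3) = -0.350.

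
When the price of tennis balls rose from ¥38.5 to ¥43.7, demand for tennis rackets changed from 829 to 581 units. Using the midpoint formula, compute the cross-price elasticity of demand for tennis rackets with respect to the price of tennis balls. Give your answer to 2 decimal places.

-2.78

ΔQ_x = 581 − 829 = -248; ΔP_y = 43.7 − 38.5 = 5.2.
Midpoints: P̄_y = 41.10, Q̄_x = 705.0.
ε_xy = (ΔQ_x/ΔP_y)(P̄_y/Q̄_x) = (-248/5.2)(41.10/705.0).
ε_xy < 0, so the goods are complements.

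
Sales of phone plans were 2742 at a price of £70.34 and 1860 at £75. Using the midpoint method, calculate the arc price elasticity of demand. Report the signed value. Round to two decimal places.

ΔQ = 1860 − 2742 = -882; ΔP = 75 − 70.34 = 4.66.
Midpoints: P̄ = 72.67, Q̄ = 2301.0.
ε = (ΔQ/ΔP)(P̄/Q̄) = (-882/4.66)(72.67/2301.0).

-5.98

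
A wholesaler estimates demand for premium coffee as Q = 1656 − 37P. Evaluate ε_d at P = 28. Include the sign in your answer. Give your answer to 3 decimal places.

-1.671

At P = 28, Q = 620.
dQ/dP = −37.
ε = (dQ/dP)(P/Q) = (-37)(28/620).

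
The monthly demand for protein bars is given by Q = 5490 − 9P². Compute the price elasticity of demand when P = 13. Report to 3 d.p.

-0.766

At P = 13, Q = 3969.
dQ/dP = −18P = -234.
ε = (dQ/dP)(P/Q) = (-234)(13/3969).
|ε| < 1, so demand is inelastic at this price.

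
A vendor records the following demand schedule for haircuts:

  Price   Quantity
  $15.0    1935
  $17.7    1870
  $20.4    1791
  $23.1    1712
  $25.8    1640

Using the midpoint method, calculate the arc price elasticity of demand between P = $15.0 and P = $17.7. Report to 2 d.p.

-0.21

At P = 15.0, Q = 1935; at P = 17.7, Q = 1870.
ΔQ = -65, ΔP = 2.7. Midpoints: P̄ = 16.35, Q̄ = 1902.5.
ε = (ΔQ/ΔP)(P̄/Q̄) = (-65/2.7)(16.35/1902.5).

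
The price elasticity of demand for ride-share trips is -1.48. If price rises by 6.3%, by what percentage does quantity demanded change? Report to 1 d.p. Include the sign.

%ΔQ ≈ ε × %ΔP = (-1.48)(6.3%) = -9.32%.

-9.3%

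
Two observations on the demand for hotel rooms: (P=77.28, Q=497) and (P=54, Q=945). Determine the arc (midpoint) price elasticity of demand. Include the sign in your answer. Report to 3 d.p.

ΔQ = 945 − 497 = 448; ΔP = 54 − 77.28 = -23.28.
Midpoints: P̄ = 65.64, Q̄ = 721.0.
ε = (ΔQ/ΔP)(P̄/Q̄) = (448/-23.28)(65.64/721.0).

-1.752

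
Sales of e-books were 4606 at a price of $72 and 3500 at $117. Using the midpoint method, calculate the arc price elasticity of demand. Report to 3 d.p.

-0.573

ΔQ = 3500 − 4606 = -1106; ΔP = 117 − 72 = 45.
Midpoints: P̄ = 94.50, Q̄ = 4053.0.
ε = (ΔQ/ΔP)(P̄/Q̄) = (-1106/45)(94.50/4053.0).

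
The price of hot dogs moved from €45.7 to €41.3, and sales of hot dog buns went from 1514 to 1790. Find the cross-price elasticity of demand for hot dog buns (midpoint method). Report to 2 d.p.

-1.65

ΔQ_x = 1790 − 1514 = 276; ΔP_y = 41.3 − 45.7 = -4.4.
Midpoints: P̄_y = 43.50, Q̄_x = 1652.0.
ε_xy = (ΔQ_x/ΔP_y)(P̄_y/Q̄_x) = (276/-4.4)(43.50/1652.0).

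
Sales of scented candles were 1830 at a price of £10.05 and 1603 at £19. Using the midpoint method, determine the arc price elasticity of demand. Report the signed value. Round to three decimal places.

ΔQ = 1603 − 1830 = -227; ΔP = 19 − 10.05 = 8.95.
Midpoints: P̄ = 14.53, Q̄ = 1716.5.
ε = (ΔQ/ΔP)(P̄/Q̄) = (-227/8.95)(14.53/1716.5).

-0.215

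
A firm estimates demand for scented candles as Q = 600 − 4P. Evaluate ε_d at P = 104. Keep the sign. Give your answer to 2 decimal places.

At P = 104, Q = 184.
dQ/dP = −4.
ε = (dQ/dP)(P/Q) = (-4)(104/184).

-2.26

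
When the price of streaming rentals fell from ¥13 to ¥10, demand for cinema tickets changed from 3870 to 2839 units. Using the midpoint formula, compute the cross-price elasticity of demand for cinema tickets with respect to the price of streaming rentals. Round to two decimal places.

1.18

ΔQ_x = 2839 − 3870 = -1031; ΔP_y = 10 − 13 = -3.
Midpoints: P̄_y = 11.50, Q̄_x = 3354.5.
ε_xy = (ΔQ_x/ΔP_y)(P̄_y/Q̄_x) = (-1031/-3)(11.50/3354.5).
ε_xy > 0, so the goods are substitutes.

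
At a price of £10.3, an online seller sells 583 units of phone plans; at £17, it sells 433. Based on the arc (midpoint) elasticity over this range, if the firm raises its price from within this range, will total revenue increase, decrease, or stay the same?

Arc ε = (-150/6.7)(13.65/508.0) ≈ -0.602.
|ε| = 0.60 < 1, so demand is inelastic. A price rise therefore raises total revenue.

increase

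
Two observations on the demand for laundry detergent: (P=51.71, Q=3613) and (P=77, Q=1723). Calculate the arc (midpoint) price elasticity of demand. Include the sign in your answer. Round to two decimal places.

ΔQ = 1723 − 3613 = -1890; ΔP = 77 − 51.71 = 25.29.
Midpoints: P̄ = 64.36, Q̄ = 2668.0.
ε = (ΔQ/ΔP)(P̄/Q̄) = (-1890/25.29)(64.36/2668.0).

-1.80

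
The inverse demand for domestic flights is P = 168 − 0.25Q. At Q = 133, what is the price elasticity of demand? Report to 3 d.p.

-4.053

At Q = 133, P = 168 − 0.25(133) = 134.75.
dP/dQ = −0.25, so dQ/dP = 1/(−0.25) = -4.000.
ε = (dQ/dP)(P/Q) = (-4.000)(134.75/133).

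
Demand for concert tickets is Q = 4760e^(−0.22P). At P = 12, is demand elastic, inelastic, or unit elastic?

elastic

Q = 339.680, dQ/dP = -74.730.
ε = (dQ/dP)(P/Q) ≈ -2.640.
|ε| = 2.64 > 1.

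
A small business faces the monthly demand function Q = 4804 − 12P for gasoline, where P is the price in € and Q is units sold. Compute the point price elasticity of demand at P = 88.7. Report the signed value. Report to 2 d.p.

At P = 88.7, Q = 3739.600.
dQ/dP = −12.
ε = (dQ/dP)(P/Q) = (-12)(88.7/3739.600).
|ε| < 1, so demand is inelastic at this price.

-0.28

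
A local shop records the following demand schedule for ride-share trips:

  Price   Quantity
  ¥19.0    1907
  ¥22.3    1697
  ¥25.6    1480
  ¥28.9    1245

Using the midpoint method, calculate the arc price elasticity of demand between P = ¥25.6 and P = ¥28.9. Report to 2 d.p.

At P = 25.6, Q = 1480; at P = 28.9, Q = 1245.
ΔQ = -235, ΔP = 3.3. Midpoints: P̄ = 27.25, Q̄ = 1362.5.
ε = (ΔQ/ΔP)(P̄/Q̄) = (-235/3.3)(27.25/1362.5).

-1.42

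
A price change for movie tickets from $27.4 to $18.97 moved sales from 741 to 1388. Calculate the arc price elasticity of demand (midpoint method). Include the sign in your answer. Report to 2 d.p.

ΔQ = 1388 − 741 = 647; ΔP = 18.97 − 27.4 = -8.43.
Midpoints: P̄ = 23.18, Q̄ = 1064.5.
ε = (ΔQ/ΔP)(P̄/Q̄) = (647/-8.43)(23.18/1064.5).

-1.67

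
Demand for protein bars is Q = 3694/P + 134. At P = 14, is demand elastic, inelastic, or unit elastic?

Q = 397.857, dQ/dP = -18.847.
ε = (dQ/dP)(P/Q) ≈ -0.663.
|ε| = 0.66 < 1.

inelastic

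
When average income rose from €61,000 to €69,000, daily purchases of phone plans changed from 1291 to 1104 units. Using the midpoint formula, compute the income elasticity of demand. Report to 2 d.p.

ΔQ = -187, ΔI = 8000. Midpoints: Ī = 65,000, Q̄ = 1197.5.
ε_I = (ΔQ/ΔI)(Ī/Q̄) = (-187/8000)(65000/1197.5).

-1.27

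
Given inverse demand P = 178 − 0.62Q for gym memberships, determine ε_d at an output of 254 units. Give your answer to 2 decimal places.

At Q = 254, P = 178 − 0.62(254) = 20.52.
dP/dQ = −0.62, so dQ/dP = 1/(−0.62) = -1.613.
ε = (dQ/dP)(P/Q) = (-1.613)(20.52/254).

-0.13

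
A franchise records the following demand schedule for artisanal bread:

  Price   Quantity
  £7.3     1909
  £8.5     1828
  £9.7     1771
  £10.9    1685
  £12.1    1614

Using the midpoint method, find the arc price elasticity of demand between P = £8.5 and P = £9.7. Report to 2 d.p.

At P = 8.5, Q = 1828; at P = 9.7, Q = 1771.
ΔQ = -57, ΔP = 1.2. Midpoints: P̄ = 9.10, Q̄ = 1799.5.
ε = (ΔQ/ΔP)(P̄/Q̄) = (-57/1.2)(9.10/1799.5).

-0.24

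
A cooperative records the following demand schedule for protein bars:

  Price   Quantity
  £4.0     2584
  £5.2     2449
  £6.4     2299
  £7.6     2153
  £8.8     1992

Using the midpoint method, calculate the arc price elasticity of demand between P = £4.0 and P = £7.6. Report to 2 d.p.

-0.29

At P = 4.0, Q = 2584; at P = 7.6, Q = 2153.
ΔQ = -431, ΔP = 3.6. Midpoints: P̄ = 5.80, Q̄ = 2368.5.
ε = (ΔQ/ΔP)(P̄/Q̄) = (-431/3.6)(5.80/2368.5).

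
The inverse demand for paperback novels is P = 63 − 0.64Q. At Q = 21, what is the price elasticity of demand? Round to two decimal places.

-3.69

At Q = 21, P = 63 − 0.64(21) = 49.56.
dP/dQ = −0.64, so dQ/dP = 1/(−0.64) = -1.562.
ε = (dQ/dP)(P/Q) = (-1.562)(49.56/21).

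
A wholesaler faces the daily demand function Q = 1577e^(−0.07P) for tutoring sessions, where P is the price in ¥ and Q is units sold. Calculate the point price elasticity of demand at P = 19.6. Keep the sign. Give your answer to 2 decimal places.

At P = 19.6, Q = 399.926.
dQ/dP = −0.07·1577e^(−0.07P) = −0.07Q = -27.995.
ε = (dQ/dP)(P/Q) = (-27.995)(19.6/399.926).

-1.37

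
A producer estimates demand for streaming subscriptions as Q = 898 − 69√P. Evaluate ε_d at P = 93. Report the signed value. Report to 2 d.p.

-1.43

At P = 93, Q = 232.588.
dQ/dP = −69/(2√P) = -3.577.
ε = (dQ/dP)(P/Q) = (-3.577)(93/232.588).
|ε| > 1, so demand is elastic at this price.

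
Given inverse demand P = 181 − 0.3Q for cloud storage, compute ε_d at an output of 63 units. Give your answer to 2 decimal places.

-8.58

At Q = 63, P = 181 − 0.3(63) = 162.10.
dP/dQ = −0.3, so dQ/dP = 1/(−0.3) = -3.333.
ε = (dQ/dP)(P/Q) = (-3.333)(162.10/63).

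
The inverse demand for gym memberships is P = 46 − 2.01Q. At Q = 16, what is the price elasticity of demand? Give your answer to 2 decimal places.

-0.43

At Q = 16, P = 46 − 2.01(16) = 13.84.
dP/dQ = −2.01, so dQ/dP = 1/(−2.01) = -0.498.
ε = (dQ/dP)(P/Q) = (-0.498)(13.84/16).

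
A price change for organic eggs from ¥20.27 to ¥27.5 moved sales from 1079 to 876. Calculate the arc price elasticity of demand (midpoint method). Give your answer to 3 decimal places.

ΔQ = 876 − 1079 = -203; ΔP = 27.5 − 20.27 = 7.23.
Midpoints: P̄ = 23.88, Q̄ = 977.5.
ε = (ΔQ/ΔP)(P̄/Q̄) = (-203/7.23)(23.88/977.5).

-0.686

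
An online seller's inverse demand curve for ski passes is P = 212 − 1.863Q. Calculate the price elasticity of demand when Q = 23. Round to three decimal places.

-3.948

At Q = 23, P = 212 − 1.863(23) = 169.15.
dP/dQ = −1.863, so dQ/dP = 1/(−1.863) = -0.537.
ε = (dQ/dP)(P/Q) = (-0.537)(169.15/23).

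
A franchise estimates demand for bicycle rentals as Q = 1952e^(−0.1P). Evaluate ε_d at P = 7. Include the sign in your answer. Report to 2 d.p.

At P = 7, Q = 969.335.
dQ/dP = −0.1·1952e^(−0.1P) = −0.1Q = -96.933.
ε = (dQ/dP)(P/Q) = (-96.933)(7/969.335).
|ε| < 1, so demand is inelastic at this price.

-0.70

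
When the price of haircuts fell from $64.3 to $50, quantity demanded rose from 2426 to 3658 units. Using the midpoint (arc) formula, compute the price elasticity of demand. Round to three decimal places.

-1.619

ΔQ = 3658 − 2426 = 1232; ΔP = 50 − 64.3 = -14.3.
Midpoints: P̄ = 57.15, Q̄ = 3042.0.
ε = (ΔQ/ΔP)(P̄/Q̄) = (1232/-14.3)(57.15/3042.0).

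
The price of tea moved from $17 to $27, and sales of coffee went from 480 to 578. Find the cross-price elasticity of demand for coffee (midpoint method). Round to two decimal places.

0.41

ΔQ_x = 578 − 480 = 98; ΔP_y = 27 − 17 = 10.
Midpoints: P̄_y = 22.00, Q̄_x = 529.0.
ε_xy = (ΔQ_x/ΔP_y)(P̄_y/Q̄_x) = (98/10)(22.00/529.0).
ε_xy > 0, so the goods are substitutes.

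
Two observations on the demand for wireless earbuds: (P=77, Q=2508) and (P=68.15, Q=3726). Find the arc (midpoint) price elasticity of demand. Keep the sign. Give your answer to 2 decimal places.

-3.20

ΔQ = 3726 − 2508 = 1218; ΔP = 68.15 − 77 = -8.85.
Midpoints: P̄ = 72.58, Q̄ = 3117.0.
ε = (ΔQ/ΔP)(P̄/Q̄) = (1218/-8.85)(72.58/3117.0).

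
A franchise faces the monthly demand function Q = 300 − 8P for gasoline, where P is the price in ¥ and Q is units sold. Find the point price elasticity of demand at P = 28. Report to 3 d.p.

At P = 28, Q = 76.
dQ/dP = −8.
ε = (dQ/dP)(P/Q) = (-8)(28/76).

-2.947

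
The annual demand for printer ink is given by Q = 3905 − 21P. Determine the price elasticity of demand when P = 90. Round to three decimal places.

At P = 90, Q = 2015.
dQ/dP = −21.
ε = (dQ/dP)(P/Q) = (-21)(90/2015).

-0.938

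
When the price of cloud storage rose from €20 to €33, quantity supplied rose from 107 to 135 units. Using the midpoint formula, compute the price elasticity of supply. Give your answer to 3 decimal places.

ΔQ = 135 − 107 = 28; ΔP = 33 − 20 = 13.
Midpoints: P̄ = 26.50, Q̄ = 121.0.
ε_s = (ΔQ/ΔP)(P̄/Q̄) = (28/13)(26.50/121.0).

0.472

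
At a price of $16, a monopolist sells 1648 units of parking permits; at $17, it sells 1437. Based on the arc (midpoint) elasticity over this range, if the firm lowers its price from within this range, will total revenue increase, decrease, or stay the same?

Arc ε = (-211/1)(16.50/1542.5) ≈ -2.257.
|ε| = 2.26 > 1, so demand is elastic. A price cut therefore raises total revenue.

increase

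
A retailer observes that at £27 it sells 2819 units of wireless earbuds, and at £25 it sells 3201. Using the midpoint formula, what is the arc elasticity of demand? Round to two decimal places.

ΔQ = 3201 − 2819 = 382; ΔP = 25 − 27 = -2.
Midpoints: P̄ = 26.00, Q̄ = 3010.0.
ε = (ΔQ/ΔP)(P̄/Q̄) = (382/-2)(26.00/3010.0).

-1.65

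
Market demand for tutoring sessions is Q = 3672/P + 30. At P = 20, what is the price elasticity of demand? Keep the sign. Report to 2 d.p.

At P = 20, Q = 213.600.
dQ/dP = −3672/P² = -9.180.
ε = (dQ/dP)(P/Q) = (-9.180)(20/213.600).

-0.86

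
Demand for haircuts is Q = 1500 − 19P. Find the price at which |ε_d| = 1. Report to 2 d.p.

39.47

For linear demand Q = a − bP, ε = −bP/(a − bP). |ε| = 1 when bP = a − bP, i.e. P = a/(2b).
P = 1500/(2·19) = 1500/38 = 39.4737.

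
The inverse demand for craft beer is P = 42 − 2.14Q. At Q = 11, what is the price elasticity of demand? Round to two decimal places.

At Q = 11, P = 42 − 2.14(11) = 18.46.
dP/dQ = −2.14, so dQ/dP = 1/(−2.14) = -0.467.
ε = (dQ/dP)(P/Q) = (-0.467)(18.46/11).

-0.78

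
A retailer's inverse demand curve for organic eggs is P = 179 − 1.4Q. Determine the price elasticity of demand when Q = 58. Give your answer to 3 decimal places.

-1.204

At Q = 58, P = 179 − 1.4(58) = 97.80.
dP/dQ = −1.4, so dQ/dP = 1/(−1.4) = -0.714.
ε = (dQ/dP)(P/Q) = (-0.714)(97.80/58).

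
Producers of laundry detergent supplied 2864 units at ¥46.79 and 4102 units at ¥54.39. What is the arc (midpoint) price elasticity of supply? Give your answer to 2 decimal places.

2.37

ΔQ = 4102 − 2864 = 1238; ΔP = 54.39 − 46.79 = 7.6.
Midpoints: P̄ = 50.59, Q̄ = 3483.0.
ε_s = (ΔQ/ΔP)(P̄/Q̄) = (1238/7.6)(50.59/3483.0).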